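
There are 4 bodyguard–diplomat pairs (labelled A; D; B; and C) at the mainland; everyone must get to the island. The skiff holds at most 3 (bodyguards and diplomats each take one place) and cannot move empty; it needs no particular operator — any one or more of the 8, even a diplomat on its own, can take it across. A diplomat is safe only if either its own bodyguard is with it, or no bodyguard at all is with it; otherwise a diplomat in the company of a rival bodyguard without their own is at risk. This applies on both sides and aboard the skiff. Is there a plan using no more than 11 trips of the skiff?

Yes — this plan uses 9 crossings (≤ 11):
1. bodyguard A and diplomat A cross → the island.
2. bodyguard A crosses ← the mainland.
3. bodyguard A, bodyguard D, and diplomat D cross → the island.
4. bodyguard A and diplomat A cross ← the mainland.
5. bodyguard A, bodyguard B, and bodyguard C cross → the island.
6. diplomat D crosses ← the mainland.
7. diplomat A and diplomat D cross → the island.
8. diplomat A crosses ← the mainland.
9. diplomat A, diplomat B, and diplomat C cross → the island.

Yes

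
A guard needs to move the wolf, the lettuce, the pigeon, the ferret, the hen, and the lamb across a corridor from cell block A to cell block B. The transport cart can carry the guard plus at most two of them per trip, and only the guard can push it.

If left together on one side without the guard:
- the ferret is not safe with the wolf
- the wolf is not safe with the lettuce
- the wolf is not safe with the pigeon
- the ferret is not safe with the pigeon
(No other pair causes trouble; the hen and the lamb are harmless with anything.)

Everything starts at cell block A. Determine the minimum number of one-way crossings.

Counting alone: the guard can take at most 2 across per trip to cell block B, so moving all 6 needs at least 3 loaded trips out, with a return between consecutive ones — at least 5 crossings.
The safety rule pushes this higher. Following every safe sequence of crossings, the most of the 6 that can be at cell block B as the transport cart arrives there on crossings 5, 7 is 4, 5 respectively — never all 6.
So no plan with fewer than 9 crossings exists, and this one achieves 9:
1. Guard goes to cell block B with the pigeon and the wolf.  [cell block A: the ferret, the hen, the lamb, the lettuce | cell block B: the pigeon, the wolf]
2. Guard goes back to cell block A with the wolf.  [cell block A: the ferret, the hen, the lamb, the lettuce, the wolf | cell block B: the pigeon]
3. Guard goes to cell block B with the lettuce and the wolf.  [cell block A: the ferret, the hen, the lamb | cell block B: the lettuce, the pigeon, the wolf]
4. Guard goes back to cell block A with the wolf.  [cell block A: the ferret, the hen, the lamb, the wolf | cell block B: the lettuce, the pigeon]
5. Guard goes to cell block B with the hen and the wolf.  [cell block A: the ferret, the lamb | cell block B: the hen, the lettuce, the pigeon, the wolf]
6. Guard goes back to cell block A with the wolf.  [cell block A: the ferret, the lamb, the wolf | cell block B: the hen, the lettuce, the pigeon]
7. Guard goes to cell block B with the lamb and the wolf.  [cell block A: the ferret | cell block B: the hen, the lamb, the lettuce, the pigeon, the wolf]
8. Guard goes back to cell block A with the wolf.  [cell block A: the ferret, the wolf | cell block B: the hen, the lamb, the lettuce, the pigeon]
9. Guard goes to cell block B with the ferret and the wolf.  [cell block A: — | cell block B: the ferret, the hen, the lamb, the lettuce, the pigeon, the wolf]

9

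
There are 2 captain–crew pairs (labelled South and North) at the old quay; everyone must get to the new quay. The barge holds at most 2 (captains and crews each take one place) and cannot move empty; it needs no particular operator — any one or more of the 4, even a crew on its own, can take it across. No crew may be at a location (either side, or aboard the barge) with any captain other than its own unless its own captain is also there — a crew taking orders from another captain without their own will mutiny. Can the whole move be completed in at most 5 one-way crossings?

Yes

Yes — this plan uses 5 crossings (≤ 5):
1. captain South and crew South cross → the new quay.
2. captain South crosses ← the old quay.
3. captain North and captain South cross → the new quay.
4. captain North crosses ← the old quay.
5. captain North and crew North cross → the new quay.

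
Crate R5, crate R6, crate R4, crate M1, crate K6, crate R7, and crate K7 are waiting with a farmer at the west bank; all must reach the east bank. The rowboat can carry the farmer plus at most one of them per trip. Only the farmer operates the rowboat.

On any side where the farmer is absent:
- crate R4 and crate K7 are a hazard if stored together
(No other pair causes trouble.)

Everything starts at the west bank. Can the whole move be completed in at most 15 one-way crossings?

Yes — this plan uses 13 crossings (≤ 15):
1. Farmer goes to the east bank with crate R4.
2. Farmer goes back to the west bank alone.
3. Farmer goes to the east bank with crate R5.
4. Farmer goes back to the west bank alone.
5. Farmer goes to the east bank with crate R6.
6. Farmer goes back to the west bank alone.
7. Farmer goes to the east bank with crate M1.
8. Farmer goes back to the west bank alone.
9. Farmer goes to the east bank with crate K6.
10. Farmer goes back to the west bank alone.
11. Farmer goes to the east bank with crate R7.
12. Farmer goes back to the west bank alone.
13. Farmer goes to the east bank with crate K7.

Yes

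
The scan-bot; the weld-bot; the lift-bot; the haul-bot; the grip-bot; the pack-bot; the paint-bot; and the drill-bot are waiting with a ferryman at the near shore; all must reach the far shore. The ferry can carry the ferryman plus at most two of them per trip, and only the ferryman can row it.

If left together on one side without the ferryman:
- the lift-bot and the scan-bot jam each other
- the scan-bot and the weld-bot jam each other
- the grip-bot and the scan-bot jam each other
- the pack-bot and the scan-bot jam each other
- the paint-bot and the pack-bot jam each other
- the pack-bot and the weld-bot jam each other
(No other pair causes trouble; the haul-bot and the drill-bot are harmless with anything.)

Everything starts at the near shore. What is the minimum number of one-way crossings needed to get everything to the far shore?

13

Counting alone: the ferryman can take at most 2 across per trip to the far shore, so moving all 8 needs at least 4 loaded trips out, with a return between consecutive ones — at least 7 crossings.
The safety rule pushes this higher. Following every safe sequence of crossings, the most of the 8 that can be at the far shore as the ferry arrives there on crossings 7, 9, 11 is 5, 6, 7 respectively — never all 8.
So no plan with fewer than 13 crossings exists, and this one achieves 13:
1. Ferryman goes to the far shore with the pack-bot and the scan-bot.
2. Ferryman goes back to the near shore with the scan-bot.
3. Ferryman goes to the far shore with the lift-bot and the scan-bot.
4. Ferryman goes back to the near shore with the scan-bot.
5. Ferryman goes to the far shore with the haul-bot and the scan-bot.
6. Ferryman goes back to the near shore with the scan-bot.
7. Ferryman goes to the far shore with the grip-bot and the scan-bot.
8. Ferryman goes back to the near shore with the scan-bot.
9. Ferryman goes to the far shore with the drill-bot and the scan-bot.
10. Ferryman goes back to the near shore with the scan-bot.
11. Ferryman goes to the far shore with the paint-bot and the weld-bot.
12. Ferryman goes back to the near shore with the pack-bot.
13. Ferryman goes to the far shore with the pack-bot and the scan-bot.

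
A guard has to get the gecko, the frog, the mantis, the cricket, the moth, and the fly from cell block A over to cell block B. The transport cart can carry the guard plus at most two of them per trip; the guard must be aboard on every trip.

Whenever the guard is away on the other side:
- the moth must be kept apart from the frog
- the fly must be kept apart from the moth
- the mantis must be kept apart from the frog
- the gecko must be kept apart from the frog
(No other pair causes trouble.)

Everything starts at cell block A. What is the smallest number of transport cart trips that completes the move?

7

Counting alone: the guard can take at most 2 across per trip to cell block B, so moving all 6 needs at least 3 loaded trips out, with a return between consecutive ones — at least 5 crossings.
The safety rule pushes this higher. Following every safe sequence of crossings, the most of the 6 that can be at cell block B as the transport cart arrives there on crossing 5 is 5 — never all 6.
So no plan with fewer than 7 crossings exists, and this one achieves 7:
1. Guard goes to cell block B with the frog and the moth.  [cell block A: the cricket, the fly, the gecko, the mantis | cell block B: the frog, the moth]
2. Guard goes back to cell block A with the frog.  [cell block A: the cricket, the fly, the frog, the gecko, the mantis | cell block B: the moth]
3. Guard goes to cell block B with the frog and the gecko.  [cell block A: the cricket, the fly, the mantis | cell block B: the frog, the gecko, the moth]
4. Guard goes back to cell block A with the frog.  [cell block A: the cricket, the fly, the frog, the mantis | cell block B: the gecko, the moth]
5. Guard goes to cell block B with the cricket and the mantis.  [cell block A: the fly, the frog | cell block B: the cricket, the gecko, the mantis, the moth]
6. Guard goes back to cell block A alone.  [cell block A: the fly, the frog | cell block B: the cricket, the gecko, the mantis, the moth]
7. Guard goes to cell block B with the fly and the frog.  [cell block A: — | cell block B: the cricket, the fly, the frog, the gecko, the mantis, the moth]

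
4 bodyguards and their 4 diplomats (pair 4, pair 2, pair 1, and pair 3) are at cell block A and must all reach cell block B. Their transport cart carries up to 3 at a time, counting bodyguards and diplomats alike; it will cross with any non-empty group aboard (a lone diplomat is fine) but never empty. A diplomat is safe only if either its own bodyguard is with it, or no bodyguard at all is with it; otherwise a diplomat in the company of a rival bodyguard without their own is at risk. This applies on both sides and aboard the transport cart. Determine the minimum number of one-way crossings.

Counting alone: each trip to cell block B takes at most 3 across and each return brings at least 1 back, so after t trips out (and t−1 returns) at most 3t − (t−1) of the 8 are across; that first reaches 8 at t = 4, so at least 7 crossings are needed.
The safety rule pushes this higher. Following every safe sequence of crossings, the most of the 8 that can be at cell block B as the transport cart arrives there on crossing 7 is 7 — never all 8.
So no plan with fewer than 9 crossings exists, and this one achieves 9:
1. bodyguard 4 and diplomat 4 cross → cell block B.
2. bodyguard 4 crosses ← cell block A.
3. bodyguard 2, bodyguard 4, and diplomat 2 cross → cell block B.
4. bodyguard 4 and diplomat 4 cross ← cell block A.
5. bodyguard 1, bodyguard 3, and bodyguard 4 cross → cell block B.
6. diplomat 2 crosses ← cell block A.
7. diplomat 2 and diplomat 4 cross → cell block B.
8. diplomat 4 crosses ← cell block A.
9. diplomat 1, diplomat 3, and diplomat 4 cross → cell block B.

9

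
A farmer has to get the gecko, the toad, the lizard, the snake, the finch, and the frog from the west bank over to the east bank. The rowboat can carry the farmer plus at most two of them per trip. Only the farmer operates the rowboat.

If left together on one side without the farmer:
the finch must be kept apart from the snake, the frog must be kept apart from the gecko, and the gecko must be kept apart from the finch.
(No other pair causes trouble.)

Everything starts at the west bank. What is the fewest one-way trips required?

5

Counting alone: the farmer can take at most 2 across per trip to the east bank, so moving all 6 needs at least 3 loaded trips out, with a return between consecutive ones — at least 5 crossings.
The plan below uses exactly 5 crossings, so it is optimal:
1. Farmer goes to the east bank with the gecko and the snake.
2. Farmer goes back to the west bank alone.
3. Farmer goes to the east bank with the lizard and the toad.
4. Farmer goes back to the west bank alone.
5. Farmer goes to the east bank with the finch and the frog.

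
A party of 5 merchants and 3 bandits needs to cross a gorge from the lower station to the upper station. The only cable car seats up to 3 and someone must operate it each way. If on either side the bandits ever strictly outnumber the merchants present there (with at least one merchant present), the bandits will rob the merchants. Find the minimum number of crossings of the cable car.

Counting alone: each trip to the upper station takes at most 3 across and each return brings at least 1 back, so after t trips out (and t−1 returns) at most 3t − (t−1) of the 8 are across; that first reaches 8 at t = 4, so at least 7 crossings are needed.
The plan below uses exactly 7 crossings, so it is optimal:
1. 2 bandits → the upper station.  (the lower station: 5M 1B; the upper station: 0M 2B)
2. 1 bandit ← the lower station.  (the lower station: 5M 2B; the upper station: 0M 1B)
3. 2 merchants and 1 bandit → the upper station.  (the lower station: 3M 1B; the upper station: 2M 2B)
4. 1 bandit ← the lower station.  (the lower station: 3M 2B; the upper station: 2M 1B)
5. 1 merchant and 2 bandits → the upper station.  (the lower station: 2M 0B; the upper station: 3M 3B)
6. 1 bandit ← the lower station.  (the lower station: 2M 1B; the upper station: 3M 2B)
7. 2 merchants and 1 bandit → the upper station.  (the lower station: 0M 0B; the upper station: 5M 3B)

7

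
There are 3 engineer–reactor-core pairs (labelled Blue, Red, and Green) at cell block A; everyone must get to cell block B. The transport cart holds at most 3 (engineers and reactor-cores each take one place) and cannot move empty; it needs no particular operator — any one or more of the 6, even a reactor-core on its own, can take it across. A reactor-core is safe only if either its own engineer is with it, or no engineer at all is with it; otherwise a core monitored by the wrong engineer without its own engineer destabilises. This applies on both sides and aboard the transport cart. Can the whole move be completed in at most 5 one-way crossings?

Yes

Yes — this plan uses 5 crossings (≤ 5):
1. engineer Blue and reactor-core Blue cross → cell block B.
2. engineer Blue crosses ← cell block A.
3. engineer Blue, engineer Green, and engineer Red cross → cell block B.
4. reactor-core Blue crosses ← cell block A.
5. reactor-core Blue, reactor-core Green, and reactor-core Red cross → cell block B.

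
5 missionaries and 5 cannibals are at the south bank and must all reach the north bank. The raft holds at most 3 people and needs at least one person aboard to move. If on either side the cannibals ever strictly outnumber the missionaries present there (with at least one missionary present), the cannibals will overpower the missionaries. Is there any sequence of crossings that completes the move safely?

Yes

1. 2 cannibals → the north bank.  (the south bank: 5M 3C; the north bank: 0M 2C)
2. 1 cannibal ← the south bank.  (the south bank: 5M 4C; the north bank: 0M 1C)
3. 3 cannibals → the north bank.  (the south bank: 5M 1C; the north bank: 0M 4C)
4. 1 cannibal ← the south bank.  (the south bank: 5M 2C; the north bank: 0M 3C)
5. 3 missionaries → the north bank.  (the south bank: 2M 2C; the north bank: 3M 3C)
6. 1 missionary and 1 cannibal ← the south bank.  (the south bank: 3M 3C; the north bank: 2M 2C)
7. 3 missionaries → the north bank.  (the south bank: 0M 3C; the north bank: 5M 2C)
8. 1 cannibal ← the south bank.  (the south bank: 0M 4C; the north bank: 5M 1C)
9. 2 cannibals → the north bank.  (the south bank: 0M 2C; the north bank: 5M 3C)
10. 1 cannibal ← the south bank.  (the south bank: 0M 3C; the north bank: 5M 2C)
11. 3 cannibals → the north bank.  (the south bank: 0M 0C; the north bank: 5M 5C)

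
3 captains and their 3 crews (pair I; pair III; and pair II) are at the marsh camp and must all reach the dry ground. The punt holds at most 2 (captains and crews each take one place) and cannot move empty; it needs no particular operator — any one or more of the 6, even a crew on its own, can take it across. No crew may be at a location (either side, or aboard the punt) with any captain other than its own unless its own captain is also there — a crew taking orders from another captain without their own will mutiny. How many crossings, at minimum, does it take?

Counting alone: each trip to the dry ground takes at most 2 across and each return brings at least 1 back, so after t trips out (and t−1 returns) at most 2t − (t−1) of the 6 are across; that first reaches 6 at t = 5, so at least 9 crossings are needed.
The safety rule pushes this higher. Following every safe sequence of crossings, the most of the 6 that can be at the dry ground as the punt arrives there on crossing 9 is 5 — never all 6.
So no plan with fewer than 11 crossings exists, and this one achieves 11:
1. captain I and crew I cross → the dry ground.
2. captain I crosses ← the marsh camp.
3. crew II and crew III cross → the dry ground.
4. crew I crosses ← the marsh camp.
5. captain II and captain III cross → the dry ground.
6. captain III and crew III cross ← the marsh camp.
7. captain I and captain III cross → the dry ground.
8. crew II crosses ← the marsh camp.
9. crew I and crew III cross → the dry ground.
10. captain II crosses ← the marsh camp.
11. captain II and crew II cross → the dry ground.

11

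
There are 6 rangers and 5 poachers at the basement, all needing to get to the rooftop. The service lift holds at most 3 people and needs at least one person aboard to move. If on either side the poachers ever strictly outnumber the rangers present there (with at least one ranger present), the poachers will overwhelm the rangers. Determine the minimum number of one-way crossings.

9

Counting alone: each trip to the rooftop takes at most 3 across and each return brings at least 1 back, so after t trips out (and t−1 returns) at most 3t − (t−1) of the 11 are across; that first reaches 11 at t = 5, so at least 9 crossings are needed.
The plan below uses exactly 9 crossings, so it is optimal:
1. 3 poachers → the rooftop.  (the basement: 6R 2P; the rooftop: 0R 3P)
2. 1 poacher ← the basement.  (the basement: 6R 3P; the rooftop: 0R 2P)
3. 3 rangers → the rooftop.  (the basement: 3R 3P; the rooftop: 3R 2P)
4. 1 ranger ← the basement.  (the basement: 4R 3P; the rooftop: 2R 2P)
5. 2 rangers and 1 poacher → the rooftop.  (the basement: 2R 2P; the rooftop: 4R 3P)
6. 1 ranger ← the basement.  (the basement: 3R 2P; the rooftop: 3R 3P)
7. 2 rangers and 1 poacher → the rooftop.  (the basement: 1R 1P; the rooftop: 5R 4P)
8. 1 ranger ← the basement.  (the basement: 2R 1P; the rooftop: 4R 4P)
9. 2 rangers and 1 poacher → the rooftop.  (the basement: 0R 0P; the rooftop: 6R 5P)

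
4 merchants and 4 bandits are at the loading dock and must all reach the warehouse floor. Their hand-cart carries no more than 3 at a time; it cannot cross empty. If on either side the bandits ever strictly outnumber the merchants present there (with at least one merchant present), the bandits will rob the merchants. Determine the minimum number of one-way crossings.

9

Counting alone: each trip to the warehouse floor takes at most 3 across and each return brings at least 1 back, so after t trips out (and t−1 returns) at most 3t − (t−1) of the 8 are across; that first reaches 8 at t = 4, so at least 7 crossings are needed.
The safety rule pushes this higher. Following every safe sequence of crossings, the most of the 8 that can be at the warehouse floor as the hand-cart arrives there on crossing 7 is 7 — never all 8.
So no plan with fewer than 9 crossings exists, and this one achieves 9:
1. 2 bandits → the warehouse floor.  (the loading dock: 4M 2B; the warehouse floor: 0M 2B)
2. 1 bandit ← the loading dock.  (the loading dock: 4M 3B; the warehouse floor: 0M 1B)
3. 3 bandits → the warehouse floor.  (the loading dock: 4M 0B; the warehouse floor: 0M 4B)
4. 1 bandit ← the loading dock.  (the loading dock: 4M 1B; the warehouse floor: 0M 3B)
5. 3 merchants → the warehouse floor.  (the loading dock: 1M 1B; the warehouse floor: 3M 3B)
6. 1 merchant and 1 bandit ← the loading dock.  (the loading dock: 2M 2B; the warehouse floor: 2M 2B)
7. 2 merchants → the warehouse floor.  (the loading dock: 0M 2B; the warehouse floor: 4M 2B)
8. 1 bandit ← the loading dock.  (the loading dock: 0M 3B; the warehouse floor: 4M 1B)
9. 3 bandits → the warehouse floor.  (the loading dock: 0M 0B; the warehouse floor: 4M 4B)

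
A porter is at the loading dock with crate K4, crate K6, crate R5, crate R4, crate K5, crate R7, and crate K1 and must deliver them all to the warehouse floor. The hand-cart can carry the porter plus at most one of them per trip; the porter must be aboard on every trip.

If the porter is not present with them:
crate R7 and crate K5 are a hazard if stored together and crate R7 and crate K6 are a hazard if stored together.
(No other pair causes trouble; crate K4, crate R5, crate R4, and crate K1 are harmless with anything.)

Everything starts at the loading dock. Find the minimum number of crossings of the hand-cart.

15

Counting alone: the porter can take at most 1 across per trip to the warehouse floor, so moving all 7 needs at least 7 loaded trips out, with a return between consecutive ones — at least 13 crossings.
The safety rule pushes this higher. Following every safe sequence of crossings, the most of the 7 that can be at the warehouse floor as the hand-cart arrives there on crossing 13 is 6 — never all 7.
So no plan with fewer than 15 crossings exists, and this one achieves 15:
1. Porter goes to the warehouse floor with crate R7.
2. Porter goes back to the loading dock alone.
3. Porter goes to the warehouse floor with crate K4.
4. Porter goes back to the loading dock alone.
5. Porter goes to the warehouse floor with crate K6.
6. Porter goes back to the loading dock with crate R7.
7. Porter goes to the warehouse floor with crate K5.
8. Porter goes back to the loading dock alone.
9. Porter goes to the warehouse floor with crate R5.
10. Porter goes back to the loading dock alone.
11. Porter goes to the warehouse floor with crate R4.
12. Porter goes back to the loading dock alone.
13. Porter goes to the warehouse floor with crate K1.
14. Porter goes back to the loading dock alone.
15. Porter goes to the warehouse floor with crate R7.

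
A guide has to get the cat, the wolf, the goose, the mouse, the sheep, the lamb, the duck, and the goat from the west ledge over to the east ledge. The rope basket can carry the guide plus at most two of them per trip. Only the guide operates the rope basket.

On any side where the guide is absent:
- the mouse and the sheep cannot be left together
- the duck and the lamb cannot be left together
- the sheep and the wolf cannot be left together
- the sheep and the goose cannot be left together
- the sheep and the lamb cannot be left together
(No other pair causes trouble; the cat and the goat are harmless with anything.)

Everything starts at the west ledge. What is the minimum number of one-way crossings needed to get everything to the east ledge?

9

Counting alone: the guide can take at most 2 across per trip to the east ledge, so moving all 8 needs at least 4 loaded trips out, with a return between consecutive ones — at least 7 crossings.
The safety rule pushes this higher. Following every safe sequence of crossings, the most of the 8 that can be at the east ledge as the rope basket arrives there on crossing 7 is 7 — never all 8.
So no plan with fewer than 9 crossings exists, and this one achieves 9:
1. Guide goes to the east ledge with the lamb and the sheep.  [the west ledge: the cat, the duck, the goat, the goose, the mouse, the wolf | the east ledge: the lamb, the sheep]
2. Guide goes back to the west ledge with the sheep.  [the west ledge: the cat, the duck, the goat, the goose, the mouse, the sheep, the wolf | the east ledge: the lamb]
3. Guide goes to the east ledge with the sheep and the wolf.  [the west ledge: the cat, the duck, the goat, the goose, the mouse | the east ledge: the lamb, the sheep, the wolf]
4. Guide goes back to the west ledge with the sheep.  [the west ledge: the cat, the duck, the goat, the goose, the mouse, the sheep | the east ledge: the lamb, the wolf]
5. Guide goes to the east ledge with the goose and the mouse.  [the west ledge: the cat, the duck, the goat, the sheep | the east ledge: the goose, the lamb, the mouse, the wolf]
6. Guide goes back to the west ledge alone.  [the west ledge: the cat, the duck, the goat, the sheep | the east ledge: the goose, the lamb, the mouse, the wolf]
7. Guide goes to the east ledge with the cat and the goat.  [the west ledge: the duck, the sheep | the east ledge: the cat, the goat, the goose, the lamb, the mouse, the wolf]
8. Guide goes back to the west ledge alone.  [the west ledge: the duck, the sheep | the east ledge: the cat, the goat, the goose, the lamb, the mouse, the wolf]
9. Guide goes to the east ledge with the duck and the sheep.  [the west ledge: — | the east ledge: the cat, the duck, the goat, the goose, the lamb, the mouse, the sheep, the wolf]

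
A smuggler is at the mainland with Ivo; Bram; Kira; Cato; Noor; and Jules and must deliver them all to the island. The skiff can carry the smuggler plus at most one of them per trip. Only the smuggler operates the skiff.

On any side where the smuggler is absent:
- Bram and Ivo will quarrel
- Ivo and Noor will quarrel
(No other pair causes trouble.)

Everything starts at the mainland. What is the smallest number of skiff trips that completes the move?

Counting alone: the smuggler can take at most 1 across per trip to the island, so moving all 6 needs at least 6 loaded trips out, with a return between consecutive ones — at least 11 crossings.
The safety rule pushes this higher. Following every safe sequence of crossings, the most of the 6 that can be at the island as the skiff arrives there on crossing 11 is 5 — never all 6.
So no plan with fewer than 13 crossings exists, and this one achieves 13:
1. Smuggler goes to the island with Ivo.  [the mainland: Bram, Cato, Jules, Kira, Noor | the island: Ivo]
2. Smuggler goes back to the mainland alone.  [the mainland: Bram, Cato, Jules, Kira, Noor | the island: Ivo]
3. Smuggler goes to the island with Bram.  [the mainland: Cato, Jules, Kira, Noor | the island: Bram, Ivo]
4. Smuggler goes back to the mainland with Ivo.  [the mainland: Cato, Ivo, Jules, Kira, Noor | the island: Bram]
5. Smuggler goes to the island with Noor.  [the mainland: Cato, Ivo, Jules, Kira | the island: Bram, Noor]
6. Smuggler goes back to the mainland alone.  [the mainland: Cato, Ivo, Jules, Kira | the island: Bram, Noor]
7. Smuggler goes to the island with Kira.  [the mainland: Cato, Ivo, Jules | the island: Bram, Kira, Noor]
8. Smuggler goes back to the mainland alone.  [the mainland: Cato, Ivo, Jules | the island: Bram, Kira, Noor]
9. Smuggler goes to the island with Cato.  [the mainland: Ivo, Jules | the island: Bram, Cato, Kira, Noor]
10. Smuggler goes back to the mainland alone.  [the mainland: Ivo, Jules | the island: Bram, Cato, Kira, Noor]
11. Smuggler goes to the island with Jules.  [the mainland: Ivo | the island: Bram, Cato, Jules, Kira, Noor]
12. Smuggler goes back to the mainland alone.  [the mainland: Ivo | the island: Bram, Cato, Jules, Kira, Noor]
13. Smuggler goes to the island with Ivo.  [the mainland: — | the island: Bram, Cato, Ivo, Jules, Kira, Noor]

13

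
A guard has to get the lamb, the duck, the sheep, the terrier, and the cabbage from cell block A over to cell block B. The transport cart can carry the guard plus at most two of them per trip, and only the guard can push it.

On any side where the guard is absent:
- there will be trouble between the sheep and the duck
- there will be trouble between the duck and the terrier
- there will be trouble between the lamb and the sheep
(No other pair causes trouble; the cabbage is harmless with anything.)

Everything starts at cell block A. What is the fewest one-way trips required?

5

Counting alone: the guard can take at most 2 across per trip to cell block B, so moving all 5 needs at least 3 loaded trips out, with a return between consecutive ones — at least 5 crossings.
The plan below uses exactly 5 crossings, so it is optimal:
1. Guard goes to cell block B with the duck and the lamb.  [cell block A: the cabbage, the sheep, the terrier | cell block B: the duck, the lamb]
2. Guard goes back to cell block A alone.  [cell block A: the cabbage, the sheep, the terrier | cell block B: the duck, the lamb]
3. Guard goes to cell block B with the cabbage.  [cell block A: the sheep, the terrier | cell block B: the cabbage, the duck, the lamb]
4. Guard goes back to cell block A alone.  [cell block A: the sheep, the terrier | cell block B: the cabbage, the duck, the lamb]
5. Guard goes to cell block B with the sheep and the terrier.  [cell block A: — | cell block B: the cabbage, the duck, the lamb, the sheep, the terrier]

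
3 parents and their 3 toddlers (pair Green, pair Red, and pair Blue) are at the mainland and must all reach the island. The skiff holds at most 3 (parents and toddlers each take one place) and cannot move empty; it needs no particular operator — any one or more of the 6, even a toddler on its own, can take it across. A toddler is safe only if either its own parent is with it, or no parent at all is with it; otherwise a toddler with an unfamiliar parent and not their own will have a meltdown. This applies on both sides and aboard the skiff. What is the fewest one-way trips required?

5

Counting alone: each trip to the island takes at most 3 across and each return brings at least 1 back, so after t trips out (and t−1 returns) at most 3t − (t−1) of the 6 are across; that first reaches 6 at t = 3, so at least 5 crossings are needed.
The plan below uses exactly 5 crossings, so it is optimal:
1. parent Green and toddler Green cross → the island.
2. parent Green crosses ← the mainland.
3. parent Blue, parent Green, and parent Red cross → the island.
4. toddler Green crosses ← the mainland.
5. toddler Blue, toddler Green, and toddler Red cross → the island.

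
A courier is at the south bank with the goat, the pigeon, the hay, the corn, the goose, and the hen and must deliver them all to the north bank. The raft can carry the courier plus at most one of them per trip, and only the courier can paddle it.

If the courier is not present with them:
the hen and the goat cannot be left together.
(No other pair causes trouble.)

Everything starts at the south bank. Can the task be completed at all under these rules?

1. Courier goes to the north bank with the goat.  [the south bank: the corn, the goose, the hay, the hen, the pigeon | the north bank: the goat]
2. Courier goes back to the south bank alone.  [the south bank: the corn, the goose, the hay, the hen, the pigeon | the north bank: the goat]
3. Courier goes to the north bank with the pigeon.  [the south bank: the corn, the goose, the hay, the hen | the north bank: the goat, the pigeon]
4. Courier goes back to the south bank alone.  [the south bank: the corn, the goose, the hay, the hen | the north bank: the goat, the pigeon]
5. Courier goes to the north bank with the hay.  [the south bank: the corn, the goose, the hen | the north bank: the goat, the hay, the pigeon]
6. Courier goes back to the south bank alone.  [the south bank: the corn, the goose, the hen | the north bank: the goat, the hay, the pigeon]
7. Courier goes to the north bank with the corn.  [the south bank: the goose, the hen | the north bank: the corn, the goat, the hay, the pigeon]
8. Courier goes back to the south bank alone.  [the south bank: the goose, the hen | the north bank: the corn, the goat, the hay, the pigeon]
9. Courier goes to the north bank with the goose.  [the south bank: the hen | the north bank: the corn, the goat, the goose, the hay, the pigeon]
10. Courier goes back to the south bank alone.  [the south bank: the hen | the north bank: the corn, the goat, the goose, the hay, the pigeon]
11. Courier goes to the north bank with the hen.  [the south bank: — | the north bank: the corn, the goat, the goose, the hay, the hen, the pigeon]

Yes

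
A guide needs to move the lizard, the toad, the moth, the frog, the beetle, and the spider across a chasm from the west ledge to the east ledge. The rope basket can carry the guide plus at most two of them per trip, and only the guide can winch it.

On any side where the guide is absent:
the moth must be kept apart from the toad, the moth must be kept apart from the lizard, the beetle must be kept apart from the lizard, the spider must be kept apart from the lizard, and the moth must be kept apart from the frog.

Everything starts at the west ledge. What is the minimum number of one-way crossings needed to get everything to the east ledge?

Counting alone: the guide can take at most 2 across per trip to the east ledge, so moving all 6 needs at least 3 loaded trips out, with a return between consecutive ones — at least 5 crossings.
The safety rule pushes this higher. Following every safe sequence of crossings, the most of the 6 that can be at the east ledge as the rope basket arrives there on crossing 5 is 5 — never all 6.
So no plan with fewer than 7 crossings exists, and this one achieves 7:
1. Guide goes to the east ledge with the lizard and the moth.
2. Guide goes back to the west ledge with the lizard.
3. Guide goes to the east ledge with the beetle and the spider.
4. Guide goes back to the west ledge alone.
5. Guide goes to the east ledge with the frog and the toad.
6. Guide goes back to the west ledge with the moth.
7. Guide goes to the east ledge with the lizard and the moth.

7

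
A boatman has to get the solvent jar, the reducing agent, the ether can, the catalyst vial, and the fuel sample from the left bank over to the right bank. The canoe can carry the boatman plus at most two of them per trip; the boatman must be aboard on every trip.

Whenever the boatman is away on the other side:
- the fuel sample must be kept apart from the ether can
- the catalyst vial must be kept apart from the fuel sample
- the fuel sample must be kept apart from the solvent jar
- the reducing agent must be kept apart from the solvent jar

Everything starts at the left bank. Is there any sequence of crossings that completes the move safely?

Yes

1. Boatman goes to the right bank with the fuel sample and the solvent jar.
2. Boatman goes back to the left bank with the fuel sample.
3. Boatman goes to the right bank with the catalyst vial and the ether can.
4. Boatman goes back to the left bank alone.
5. Boatman goes to the right bank with the fuel sample and the reducing agent.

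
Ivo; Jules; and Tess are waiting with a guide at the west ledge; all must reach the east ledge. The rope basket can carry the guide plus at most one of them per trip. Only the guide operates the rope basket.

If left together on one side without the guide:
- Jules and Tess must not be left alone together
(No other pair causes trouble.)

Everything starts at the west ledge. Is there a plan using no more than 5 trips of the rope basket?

Yes — this plan uses 5 crossings (≤ 5):
1. Guide goes to the east ledge with Jules.
2. Guide goes back to the west ledge alone.
3. Guide goes to the east ledge with Ivo.
4. Guide goes back to the west ledge alone.
5. Guide goes to the east ledge with Tess.

Yes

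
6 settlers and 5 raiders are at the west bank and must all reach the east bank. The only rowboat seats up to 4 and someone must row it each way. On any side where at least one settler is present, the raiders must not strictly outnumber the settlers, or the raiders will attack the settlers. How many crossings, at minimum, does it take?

Counting alone: each trip to the east bank takes at most 4 across and each return brings at least 1 back, so after t trips out (and t−1 returns) at most 4t − (t−1) of the 11 are across; that first reaches 11 at t = 4, so at least 7 crossings are needed.
The plan below uses exactly 7 crossings, so it is optimal:
1. 2 raiders → the east bank.  (the west bank: 6S 3R; the east bank: 0S 2R)
2. 1 raider ← the west bank.  (the west bank: 6S 4R; the east bank: 0S 1R)
3. 4 raiders → the east bank.  (the west bank: 6S 0R; the east bank: 0S 5R)
4. 1 raider ← the west bank.  (the west bank: 6S 1R; the east bank: 0S 4R)
5. 4 settlers → the east bank.  (the west bank: 2S 1R; the east bank: 4S 4R)
6. 1 raider ← the west bank.  (the west bank: 2S 2R; the east bank: 4S 3R)
7. 2 settlers and 2 raiders → the east bank.  (the west bank: 0S 0R; the east bank: 6S 5R)

7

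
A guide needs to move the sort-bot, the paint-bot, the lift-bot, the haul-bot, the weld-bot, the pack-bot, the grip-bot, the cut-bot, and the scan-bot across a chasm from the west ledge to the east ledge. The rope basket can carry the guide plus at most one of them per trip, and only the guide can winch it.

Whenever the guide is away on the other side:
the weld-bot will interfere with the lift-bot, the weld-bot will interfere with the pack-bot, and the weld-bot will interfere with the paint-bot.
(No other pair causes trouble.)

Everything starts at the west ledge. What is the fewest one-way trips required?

Following every safe sequence of crossings from the start, the most of the 9 that can be at the east ledge as the rope basket arrives there on crossings 1, 3, 5, 7, 9, 11, 13 is 1, 2, 3, 4, 5, 6, 7 respectively; the best ever achieved is 7 of 9.
From crossing 15 on, no configuration arises that was not already reachable earlier: only 288 distinct safe configurations (who is on which side, and where the rope basket is) can ever be reached, none of them has everyone across, and every continuation just revisits them. So no valid plan exists.

impossible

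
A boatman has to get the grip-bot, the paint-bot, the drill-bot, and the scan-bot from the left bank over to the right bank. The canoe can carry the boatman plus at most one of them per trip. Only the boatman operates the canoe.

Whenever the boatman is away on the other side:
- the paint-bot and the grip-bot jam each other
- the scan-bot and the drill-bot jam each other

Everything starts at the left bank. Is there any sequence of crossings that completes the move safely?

No

Whatever the first load, the items left behind include a forbidden pair without the boatman. No opening move is safe, so no plan exists.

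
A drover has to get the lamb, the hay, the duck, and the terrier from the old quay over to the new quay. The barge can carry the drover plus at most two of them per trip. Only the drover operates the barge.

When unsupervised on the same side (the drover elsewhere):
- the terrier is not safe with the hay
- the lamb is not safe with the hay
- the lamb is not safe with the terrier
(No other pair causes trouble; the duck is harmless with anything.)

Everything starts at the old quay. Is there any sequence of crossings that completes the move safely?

1. Drover goes to the new quay with the hay and the lamb.  [the old quay: the duck, the terrier | the new quay: the hay, the lamb]
2. Drover goes back to the old quay with the lamb.  [the old quay: the duck, the lamb, the terrier | the new quay: the hay]
3. Drover goes to the new quay with the duck and the lamb.  [the old quay: the terrier | the new quay: the duck, the hay, the lamb]
4. Drover goes back to the old quay with the lamb.  [the old quay: the lamb, the terrier | the new quay: the duck, the hay]
5. Drover goes to the new quay with the lamb and the terrier.  [the old quay: — | the new quay: the duck, the hay, the lamb, the terrier]

Yes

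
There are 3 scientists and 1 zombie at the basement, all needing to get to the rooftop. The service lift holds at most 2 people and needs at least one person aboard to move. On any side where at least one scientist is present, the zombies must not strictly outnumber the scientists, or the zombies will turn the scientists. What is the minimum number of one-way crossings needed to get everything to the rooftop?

Counting alone: each trip to the rooftop takes at most 2 across and each return brings at least 1 back, so after t trips out (and t−1 returns) at most 2t − (t−1) of the 4 are across; that first reaches 4 at t = 3, so at least 5 crossings are needed.
The plan below uses exactly 5 crossings, so it is optimal:
1. 1 scientist and 1 zombie → the rooftop.  (the basement: 2S 0Z; the rooftop: 1S 1Z)
2. 1 zombie ← the basement.  (the basement: 2S 1Z; the rooftop: 1S 0Z)
3. 1 scientist and 1 zombie → the rooftop.  (the basement: 1S 0Z; the rooftop: 2S 1Z)
4. 1 zombie ← the basement.  (the basement: 1S 1Z; the rooftop: 2S 0Z)
5. 1 scientist and 1 zombie → the rooftop.  (the basement: 0S 0Z; the rooftop: 3S 1Z)

5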